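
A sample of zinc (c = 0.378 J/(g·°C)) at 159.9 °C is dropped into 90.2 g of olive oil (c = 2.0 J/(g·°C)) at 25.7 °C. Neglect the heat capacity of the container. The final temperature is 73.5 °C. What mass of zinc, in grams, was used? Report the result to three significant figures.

m = 264 g

q_gained = (90.2 × 2.0) × (73.5 − 25.7) = 8623 J
q_lost = m × 0.378 × (159.9 − 73.5) = 32.6592 m
m = 8623 / 32.6592 = 264 g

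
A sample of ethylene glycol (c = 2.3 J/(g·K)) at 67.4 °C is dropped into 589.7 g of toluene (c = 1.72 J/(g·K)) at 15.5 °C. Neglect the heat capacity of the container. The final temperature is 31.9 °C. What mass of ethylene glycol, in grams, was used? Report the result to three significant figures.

m = 204 g

q_gained = (589.7 × 1.72) × (31.9 − 15.5) = 16630 J
q_lost = m × 2.3 × (67.4 − 31.9) = 81.65 m
m = 16630 / 81.65 = 204 g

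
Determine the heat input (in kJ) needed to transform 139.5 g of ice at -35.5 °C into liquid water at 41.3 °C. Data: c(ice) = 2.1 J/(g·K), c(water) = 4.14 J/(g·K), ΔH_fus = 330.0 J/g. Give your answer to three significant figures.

q = 80.3 kJ

q1 (heat ice -35.5→0.0 °C): 139.5 × 2.1 × 35.5 = 10400 J
q2 (melt at 0 °C): 139.5 × 330.0 = 46035 J
q3 (heat water 0.0→41.3 °C): 139.5 × 4.14 × 41.3 = 23852 J
Total: 10400 + 46035 + 23852 = 80287 J = 80.3 kJ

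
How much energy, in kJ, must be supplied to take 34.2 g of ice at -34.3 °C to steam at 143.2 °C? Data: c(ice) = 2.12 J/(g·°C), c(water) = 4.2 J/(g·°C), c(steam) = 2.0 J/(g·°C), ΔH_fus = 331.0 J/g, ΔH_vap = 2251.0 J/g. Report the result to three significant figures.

q1 (heat ice -34.3→0.0 °C): 34.2 × 2.12 × 34.3 = 2487 J
q2 (melt at 0 °C): 34.2 × 331.0 = 11320 J
q3 (heat water 0.0→100.0 °C): 34.2 × 4.2 × 100.0 = 14364 J
q4 (vaporize at 100 °C): 34.2 × 2251.0 = 76984 J
q5 (heat steam 100.0→143.2 °C): 34.2 × 2.0 × 43.2 = 2955 J
Total: 2487 + 11320 + 14364 + 76984 + 2955 = 108110 J = 108 kJ

q = 108 kJ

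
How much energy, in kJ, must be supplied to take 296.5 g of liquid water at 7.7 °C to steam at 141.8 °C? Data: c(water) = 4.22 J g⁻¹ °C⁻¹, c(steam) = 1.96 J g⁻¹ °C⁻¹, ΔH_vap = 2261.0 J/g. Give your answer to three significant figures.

q1 (heat water 7.7→100.0 °C): 296.5 × 4.22 × 92.3 = 115489 J
q2 (vaporize at 100 °C): 296.5 × 2261.0 = 670387 J
q3 (heat steam 100.0→141.8 °C): 296.5 × 1.96 × 41.8 = 24292 J
Total: 115489 + 670387 + 24292 = 810168 J = 810 kJ

q = 810 kJ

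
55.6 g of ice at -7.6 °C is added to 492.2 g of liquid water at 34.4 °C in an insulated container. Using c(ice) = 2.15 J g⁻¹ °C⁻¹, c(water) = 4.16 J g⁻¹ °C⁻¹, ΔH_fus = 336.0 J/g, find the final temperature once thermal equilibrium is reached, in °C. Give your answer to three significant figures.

Heat to bring ice to 0 °C and melt it: q₁ = 55.6×2.15×7.6 + 55.6×336.0 = 19590 J
Heat the water can supply cooling to 0 °C: 492.2×4.16×34.4 = 70435.8 J > q₁, so all ice melts.
Energy balance: 492.2×4.16×(34.4 − T) = 19590 + 55.6×4.16×(T − 0)
2047.552(34.4 − T) = 19590 + 231.296 T
70435.8 − 19590 = 2278.848 T
T = 50845.8 / 2278.848 = 22.31 °C

T_f = 22.3 °C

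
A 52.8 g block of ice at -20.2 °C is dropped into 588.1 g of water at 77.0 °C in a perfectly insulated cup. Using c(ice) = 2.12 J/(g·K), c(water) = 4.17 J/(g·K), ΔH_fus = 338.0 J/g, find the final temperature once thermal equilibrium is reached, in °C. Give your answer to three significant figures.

Heat to bring ice to 0 °C and melt it: q₁ = 52.8×2.12×20.2 + 52.8×338.0 = 20108 J
Heat the water can supply cooling to 0 °C: 588.1×4.17×77.0 = 188833 J > q₁, so all ice melts.
Energy balance: 588.1×4.17×(77.0 − T) = 20108 + 52.8×4.17×(T − 0)
2452.377(77.0 − T) = 20108 + 220.176 T
188833 − 20108 = 2672.553 T
T = 168725 / 2672.553 = 63.13 °C

T_f = 63.1 °C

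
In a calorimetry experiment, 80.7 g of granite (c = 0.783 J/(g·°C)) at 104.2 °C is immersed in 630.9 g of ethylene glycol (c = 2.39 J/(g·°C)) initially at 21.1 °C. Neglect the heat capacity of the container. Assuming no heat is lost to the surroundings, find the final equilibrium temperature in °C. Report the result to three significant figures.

Heat lost by granite = heat gained by ethylene glycol.
(80.7)(0.783)(104.2 − T) = (630.9)(2.39)(T − 21.1)
63.1881 (104.2 − T) = 1507.851 (T − 21.1)
6584.2 − 63.1881 T = 1507.851 T − 31816
38400.2 = 1571.0391 T
T = 24.44 °C

T_f = 24.4 °C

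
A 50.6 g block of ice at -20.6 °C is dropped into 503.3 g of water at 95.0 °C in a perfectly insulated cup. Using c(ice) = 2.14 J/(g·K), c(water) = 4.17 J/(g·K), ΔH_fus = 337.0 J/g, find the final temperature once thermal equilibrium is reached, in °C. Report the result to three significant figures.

T_f = 78.0 °C

Heat to bring ice to 0 °C and melt it: q₁ = 50.6×2.14×20.6 + 50.6×337.0 = 19283 J
Heat the water can supply cooling to 0 °C: 503.3×4.17×95.0 = 199382 J > q₁, so all ice melts.
Energy balance: 503.3×4.17×(95.0 − T) = 19283 + 50.6×4.17×(T − 0)
2098.761(95.0 − T) = 19283 + 211.002 T
199382 − 19283 = 2309.763 T
T = 180099 / 2309.763 = 77.97 °C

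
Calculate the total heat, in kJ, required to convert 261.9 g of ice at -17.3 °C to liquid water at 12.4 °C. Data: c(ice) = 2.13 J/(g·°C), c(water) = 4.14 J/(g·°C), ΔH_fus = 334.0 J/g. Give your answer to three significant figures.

q1 (heat ice -17.3→0.0 °C): 261.9 × 2.13 × 17.3 = 9651 J
q2 (melt at 0 °C): 261.9 × 334.0 = 87475 J
q3 (heat water 0.0→12.4 °C): 261.9 × 4.14 × 12.4 = 13445 J
Total: 9651 + 87475 + 13445 = 110571 J = 111 kJ

q = 111 kJ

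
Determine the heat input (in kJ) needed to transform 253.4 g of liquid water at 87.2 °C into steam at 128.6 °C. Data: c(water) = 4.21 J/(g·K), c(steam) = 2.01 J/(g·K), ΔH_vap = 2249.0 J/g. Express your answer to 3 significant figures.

q = 598 kJ

q1 (heat water 87.2→100.0 °C): 253.4 × 4.21 × 12.8 = 13655 J
q2 (vaporize at 100 °C): 253.4 × 2249.0 = 569897 J
q3 (heat steam 100.0→128.6 °C): 253.4 × 2.01 × 28.6 = 14567 J
Total: 13655 + 569897 + 14567 = 598119 J = 598 kJ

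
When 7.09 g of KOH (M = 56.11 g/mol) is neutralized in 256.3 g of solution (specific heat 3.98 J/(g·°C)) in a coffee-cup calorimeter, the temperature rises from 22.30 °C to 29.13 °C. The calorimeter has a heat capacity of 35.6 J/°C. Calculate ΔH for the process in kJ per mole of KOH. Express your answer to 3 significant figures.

|ΔT| = |29.13 − 22.30| = 6.83 °C
|q_surr| = (256.3 × 3.98 + 35.6) × 6.83 = 1055.674 × 6.83 = 7210.3 J
n(KOH) = 7.09 / 56.11 = 0.12636 mol
Temperature rose, so q_rxn = −|q_surr| = -7.2103 kJ
ΔH = q_rxn / n = -57.06 kJ/mol

ΔH = -57.1 kJ/mol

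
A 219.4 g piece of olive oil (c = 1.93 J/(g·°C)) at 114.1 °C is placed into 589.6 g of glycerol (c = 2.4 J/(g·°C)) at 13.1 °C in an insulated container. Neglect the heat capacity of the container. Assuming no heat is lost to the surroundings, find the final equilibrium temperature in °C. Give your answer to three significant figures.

T_f = 36.4 °C

Heat lost by olive oil = heat gained by glycerol.
(219.4)(1.93)(114.1 − T) = (589.6)(2.4)(T − 13.1)
423.442 (114.1 − T) = 1415.04 (T − 13.1)
48315 − 423.442 T = 1415.04 T − 18537
66852 = 1838.482 T
T = 36.36 °C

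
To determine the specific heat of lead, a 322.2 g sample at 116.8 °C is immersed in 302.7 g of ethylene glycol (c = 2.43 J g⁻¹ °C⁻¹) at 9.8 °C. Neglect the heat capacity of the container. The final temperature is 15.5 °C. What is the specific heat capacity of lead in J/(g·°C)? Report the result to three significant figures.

c = 0.128 J/(g·°C)

q_gained = (302.7 × 2.43) × (15.5 − 9.8) = 4193 J
q_lost = 322.2 × c × (116.8 − 15.5) = 32638.86 c
Set equal: c = 4193 / 32638.86 = 0.128 J/(g·°C)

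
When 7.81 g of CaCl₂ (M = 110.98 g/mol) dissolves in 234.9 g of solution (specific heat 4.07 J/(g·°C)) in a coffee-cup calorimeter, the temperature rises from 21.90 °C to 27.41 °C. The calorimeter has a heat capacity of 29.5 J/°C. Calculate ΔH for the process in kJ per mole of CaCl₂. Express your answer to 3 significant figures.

ΔH = -77.2 kJ/mol

|ΔT| = |27.41 − 21.90| = 5.51 °C
|q_surr| = (234.9 × 4.07 + 29.5) × 5.51 = 985.543 × 5.51 = 5430 J
n(CaCl₂) = 7.81 / 110.98 = 0.07037 mol
Temperature rose, so q_rxn = −|q_surr| = -5.430 kJ
ΔH = q_rxn / n = -77.16 kJ/mol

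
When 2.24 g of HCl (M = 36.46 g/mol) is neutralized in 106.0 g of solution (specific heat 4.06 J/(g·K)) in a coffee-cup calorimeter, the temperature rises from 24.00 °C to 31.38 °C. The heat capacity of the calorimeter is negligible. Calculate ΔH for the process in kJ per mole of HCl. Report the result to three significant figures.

ΔH = -51.7 kJ/mol

|ΔT| = |31.38 − 24.00| = 7.38 °C
|q_surr| = (106.0 × 4.06) × 7.38 = 430.36 × 7.38 = 3176 J
n(HCl) = 2.24 / 36.46 = 0.06144 mol
Temperature rose, so q_rxn = −|q_surr| = -3.176 kJ
ΔH = q_rxn / n = -51.69 kJ/mol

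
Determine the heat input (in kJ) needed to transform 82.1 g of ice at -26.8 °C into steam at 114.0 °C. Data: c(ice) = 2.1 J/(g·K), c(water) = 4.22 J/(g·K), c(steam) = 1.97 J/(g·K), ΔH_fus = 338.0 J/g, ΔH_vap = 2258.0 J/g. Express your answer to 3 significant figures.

q = 255 kJ

q1 (heat ice -26.8→0.0 °C): 82.1 × 2.1 × 26.8 = 4621 J
q2 (melt at 0 °C): 82.1 × 338.0 = 27750 J
q3 (heat water 0.0→100.0 °C): 82.1 × 4.22 × 100.0 = 34646 J
q4 (vaporize at 100 °C): 82.1 × 2258.0 = 185382 J
q5 (heat steam 100.0→114.0 °C): 82.1 × 1.97 × 14.0 = 2264 J
Total: 4621 + 27750 + 34646 + 185382 + 2264 = 254663 J = 255 kJ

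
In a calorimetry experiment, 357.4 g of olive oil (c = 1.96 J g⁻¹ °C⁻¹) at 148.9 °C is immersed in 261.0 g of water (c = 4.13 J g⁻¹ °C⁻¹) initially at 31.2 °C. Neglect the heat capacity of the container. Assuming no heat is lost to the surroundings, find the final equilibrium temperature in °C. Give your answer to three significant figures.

Heat lost by olive oil = heat gained by water.
(357.4)(1.96)(148.9 − T) = (261.0)(4.13)(T − 31.2)
700.504 (148.9 − T) = 1077.93 (T − 31.2)
104310 − 700.504 T = 1077.93 T − 33631
137941 = 1778.434 T
T = 77.56 °C

T_f = 77.6 °C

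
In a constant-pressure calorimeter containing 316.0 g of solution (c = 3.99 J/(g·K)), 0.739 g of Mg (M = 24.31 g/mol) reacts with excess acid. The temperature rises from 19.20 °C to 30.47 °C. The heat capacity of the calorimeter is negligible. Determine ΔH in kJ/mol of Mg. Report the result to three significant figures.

|ΔT| = |30.47 − 19.20| = 11.27 °C
|q_surr| = (316.0 × 3.99) × 11.27 = 1260.84 × 11.27 = 14210 J
n(Mg) = 0.739 / 24.31 = 0.03040 mol
Temperature rose, so q_rxn = −|q_surr| = -14.21 kJ
ΔH = q_rxn / n = -467.4 kJ/mol

ΔH = -467 kJ/mol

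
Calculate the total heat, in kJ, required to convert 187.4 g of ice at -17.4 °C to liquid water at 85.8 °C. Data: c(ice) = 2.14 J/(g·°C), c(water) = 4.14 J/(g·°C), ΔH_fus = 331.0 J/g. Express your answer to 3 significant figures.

q = 136 kJ

q1 (heat ice -17.4→0.0 °C): 187.4 × 2.14 × 17.4 = 6978 J
q2 (melt at 0 °C): 187.4 × 331.0 = 62029 J
q3 (heat water 0.0→85.8 °C): 187.4 × 4.14 × 85.8 = 66567 J
Total: 6978 + 62029 + 66567 = 135574 J = 136 kJ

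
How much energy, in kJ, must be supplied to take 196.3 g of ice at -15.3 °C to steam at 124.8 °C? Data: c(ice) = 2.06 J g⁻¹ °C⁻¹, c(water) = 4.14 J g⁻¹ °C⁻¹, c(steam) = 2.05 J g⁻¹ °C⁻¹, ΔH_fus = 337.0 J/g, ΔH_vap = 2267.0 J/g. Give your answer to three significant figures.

q1 (heat ice -15.3→0.0 °C): 196.3 × 2.06 × 15.3 = 6187 J
q2 (melt at 0 °C): 196.3 × 337.0 = 66153 J
q3 (heat water 0.0→100.0 °C): 196.3 × 4.14 × 100.0 = 81268 J
q4 (vaporize at 100 °C): 196.3 × 2267.0 = 445012 J
q5 (heat steam 100.0→124.8 °C): 196.3 × 2.05 × 24.8 = 9980 J
Total: 6187 + 66153 + 81268 + 445012 + 9980 = 608600 J = 609 kJ

q = 609 kJ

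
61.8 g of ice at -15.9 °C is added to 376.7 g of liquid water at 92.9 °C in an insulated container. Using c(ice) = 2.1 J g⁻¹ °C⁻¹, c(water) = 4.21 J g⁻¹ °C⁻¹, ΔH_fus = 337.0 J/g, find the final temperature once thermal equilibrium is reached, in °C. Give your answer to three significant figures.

Heat to bring ice to 0 °C and melt it: q₁ = 61.8×2.1×15.9 + 61.8×337.0 = 22890 J
Heat the water can supply cooling to 0 °C: 376.7×4.21×92.9 = 147331 J > q₁, so all ice melts.
Energy balance: 376.7×4.21×(92.9 − T) = 22890 + 61.8×4.21×(T − 0)
1585.907(92.9 − T) = 22890 + 260.178 T
147331 − 22890 = 1846.085 T
T = 124441 / 1846.085 = 67.41 °C

T_f = 67.4 °C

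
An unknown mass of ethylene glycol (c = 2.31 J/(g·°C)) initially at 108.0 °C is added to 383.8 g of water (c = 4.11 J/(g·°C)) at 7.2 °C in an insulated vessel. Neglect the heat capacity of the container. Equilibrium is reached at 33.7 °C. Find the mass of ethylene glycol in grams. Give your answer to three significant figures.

q_gained = (383.8 × 4.11) × (33.7 − 7.2) = 41800 J
q_lost = m × 2.31 × (108.0 − 33.7) = 171.633 m
m = 41800 / 171.633 = 244 g

m = 244 g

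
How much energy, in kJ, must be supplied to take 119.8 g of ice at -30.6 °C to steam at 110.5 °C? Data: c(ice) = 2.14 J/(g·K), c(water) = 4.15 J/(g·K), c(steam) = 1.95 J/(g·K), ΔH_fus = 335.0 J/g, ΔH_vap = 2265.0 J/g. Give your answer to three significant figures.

q1 (heat ice -30.6→0.0 °C): 119.8 × 2.14 × 30.6 = 7845 J
q2 (melt at 0 °C): 119.8 × 335.0 = 40133 J
q3 (heat water 0.0→100.0 °C): 119.8 × 4.15 × 100.0 = 49717 J
q4 (vaporize at 100 °C): 119.8 × 2265.0 = 271347 J
q5 (heat steam 100.0→110.5 °C): 119.8 × 1.95 × 10.5 = 2453 J
Total: 7845 + 40133 + 49717 + 271347 + 2453 = 371495 J = 371 kJ

q = 371 kJ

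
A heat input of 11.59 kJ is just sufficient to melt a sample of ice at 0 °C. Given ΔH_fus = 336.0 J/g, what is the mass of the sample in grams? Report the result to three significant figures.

m = 34.5 g

m = q / ΔH_fus = 11590 J / 336.0 J/g = 34.5 g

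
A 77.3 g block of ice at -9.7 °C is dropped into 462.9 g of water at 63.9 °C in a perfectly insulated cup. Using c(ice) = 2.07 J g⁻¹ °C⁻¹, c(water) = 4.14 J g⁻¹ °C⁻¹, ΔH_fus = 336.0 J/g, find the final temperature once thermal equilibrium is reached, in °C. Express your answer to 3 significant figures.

T_f = 42.4 °C

Heat to bring ice to 0 °C and melt it: q₁ = 77.3×2.07×9.7 + 77.3×336.0 = 27525 J
Heat the water can supply cooling to 0 °C: 462.9×4.14×63.9 = 122458 J > q₁, so all ice melts.
Energy balance: 462.9×4.14×(63.9 − T) = 27525 + 77.3×4.14×(T − 0)
1916.406(63.9 − T) = 27525 + 320.022 T
122458 − 27525 = 2236.428 T
T = 94933 / 2236.428 = 42.448 °C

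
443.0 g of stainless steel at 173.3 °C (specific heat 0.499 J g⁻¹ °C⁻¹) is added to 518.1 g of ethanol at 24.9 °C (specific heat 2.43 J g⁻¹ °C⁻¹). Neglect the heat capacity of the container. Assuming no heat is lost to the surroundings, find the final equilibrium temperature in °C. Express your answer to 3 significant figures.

Heat lost by stainless steel = heat gained by ethanol.
(443.0)(0.499)(173.3 − T) = (518.1)(2.43)(T − 24.9)
221.057 (173.3 − T) = 1258.983 (T − 24.9)
38309 − 221.057 T = 1258.983 T − 31349
69658 = 1480.040 T
T = 47.06 °C

T_f = 47.1 °C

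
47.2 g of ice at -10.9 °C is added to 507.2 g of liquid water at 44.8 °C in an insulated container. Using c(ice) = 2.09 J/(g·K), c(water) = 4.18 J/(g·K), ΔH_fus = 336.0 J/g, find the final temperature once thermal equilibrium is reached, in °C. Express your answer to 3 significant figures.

T_f = 33.7 °C

Heat to bring ice to 0 °C and melt it: q₁ = 47.2×2.09×10.9 + 47.2×336.0 = 16934 J
Heat the water can supply cooling to 0 °C: 507.2×4.18×44.8 = 94980.3 J > q₁, so all ice melts.
Energy balance: 507.2×4.18×(44.8 − T) = 16934 + 47.2×4.18×(T − 0)
2120.096(44.8 − T) = 16934 + 197.296 T
94980.3 − 16934 = 2317.392 T
T = 78046.3 / 2317.392 = 33.68 °C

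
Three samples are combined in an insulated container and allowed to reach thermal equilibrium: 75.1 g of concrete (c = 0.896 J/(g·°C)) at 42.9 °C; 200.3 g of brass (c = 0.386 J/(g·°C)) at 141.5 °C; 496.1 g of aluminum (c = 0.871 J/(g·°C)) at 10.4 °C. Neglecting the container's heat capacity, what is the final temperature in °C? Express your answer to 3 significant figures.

T_f = 31.8 °C

Σ mᵢcᵢ(T − Tᵢ) = 0  ⇒  T = Σ mᵢcᵢTᵢ / Σ mᵢcᵢ
Σ mᵢcᵢ = 75.1×0.896 + 200.3×0.386 + 496.1×0.871 = 576.7085
Σ mᵢcᵢTᵢ = 67.2896×42.9 + 77.3158×141.5 + 432.1031×10.4 = 18321
T = 18321 / 576.7085 = 31.77 °C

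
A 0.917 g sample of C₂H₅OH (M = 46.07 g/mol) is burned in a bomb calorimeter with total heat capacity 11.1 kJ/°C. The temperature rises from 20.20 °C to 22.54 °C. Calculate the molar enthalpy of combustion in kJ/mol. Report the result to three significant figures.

ΔH = -1300 kJ/mol

ΔT = 22.54 − 20.20 = 2.34 °C
q_cal = C_cal × ΔT = 11.1 × 2.34 = 25.974 kJ
n = 0.917 / 46.07 = 0.019904 mol
q_rxn = −q_cal = -25.974 kJ
ΔH = -25.974 / 0.019904 = -1304.96 kJ/mol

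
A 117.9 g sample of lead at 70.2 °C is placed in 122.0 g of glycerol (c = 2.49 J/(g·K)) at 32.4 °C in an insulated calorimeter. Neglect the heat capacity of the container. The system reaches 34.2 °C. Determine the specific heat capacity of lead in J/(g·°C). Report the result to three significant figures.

c = 0.129 J/(g·°C)

q_gained = (122.0 × 2.49) × (34.2 − 32.4) = 546.8 J
q_lost = 117.9 × c × (70.2 − 34.2) = 4244.4 c
Set equal: c = 546.8 / 4244.4 = 0.129 J/(g·°C)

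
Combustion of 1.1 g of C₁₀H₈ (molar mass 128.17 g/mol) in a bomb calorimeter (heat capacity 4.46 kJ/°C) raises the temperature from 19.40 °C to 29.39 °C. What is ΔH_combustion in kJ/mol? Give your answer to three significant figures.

ΔT = 29.39 − 19.40 = 9.99 °C
q_cal = C_cal × ΔT = 4.46 × 9.99 = 44.5554 kJ
n = 1.1 / 128.17 = 0.008582 mol
q_rxn = −q_cal = -44.5554 kJ
ΔH = -44.5554 / 0.008582 = -5192 kJ/mol

ΔH = -5190 kJ/mol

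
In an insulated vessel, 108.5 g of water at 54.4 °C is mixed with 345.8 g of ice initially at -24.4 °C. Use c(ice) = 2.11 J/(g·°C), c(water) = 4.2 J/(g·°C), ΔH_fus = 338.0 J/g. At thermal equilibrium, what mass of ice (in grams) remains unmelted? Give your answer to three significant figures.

Heat to warm all ice to 0 °C: 345.8×2.11×24.4 = 17803 J
Heat released by water cooling to 0 °C: 108.5×4.2×54.4 = 24790 J
24790 J < 17803 + 345.8×338.0 = 134683.4 J, so not all ice melts; final T = 0 °C.
Heat left for melting: 24790 − 17803 = 6987 J
Mass melted = 6987 / 338.0 = 20.67 g
Ice remaining = 345.8 − 20.67 = 325.13 g

m_ice remaining = 325 g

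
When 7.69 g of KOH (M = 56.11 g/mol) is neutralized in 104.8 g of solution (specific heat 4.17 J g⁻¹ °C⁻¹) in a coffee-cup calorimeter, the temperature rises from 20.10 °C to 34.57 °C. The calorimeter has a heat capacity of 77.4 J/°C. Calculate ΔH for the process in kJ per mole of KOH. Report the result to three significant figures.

|ΔT| = |34.57 − 20.10| = 14.47 °C
|q_surr| = (104.8 × 4.17 + 77.4) × 14.47 = 514.416 × 14.47 = 7444 J
n(KOH) = 7.69 / 56.11 = 0.1371 mol
Temperature rose, so q_rxn = −|q_surr| = -7.444 kJ
ΔH = q_rxn / n = -54.30 kJ/mol

ΔH = -54.3 kJ/mol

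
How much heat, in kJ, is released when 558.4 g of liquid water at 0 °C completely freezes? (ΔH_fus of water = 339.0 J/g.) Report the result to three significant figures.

q = 189 kJ

q = m × ΔH_fus = 558.4 × 339.0 = 189300 J = 189 kJ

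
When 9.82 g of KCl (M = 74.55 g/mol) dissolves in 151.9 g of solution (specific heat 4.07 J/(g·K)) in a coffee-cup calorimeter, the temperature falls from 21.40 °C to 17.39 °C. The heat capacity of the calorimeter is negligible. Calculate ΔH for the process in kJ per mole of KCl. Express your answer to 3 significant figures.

|ΔT| = |17.39 − 21.40| = 4.01 °C
|q_surr| = (151.9 × 4.07) × 4.01 = 618.233 × 4.01 = 2479 J
n(KCl) = 9.82 / 74.55 = 0.1317 mol
Temperature fell, so q_rxn = +|q_surr| = 2.479 kJ
ΔH = q_rxn / n = 18.82 kJ/mol

ΔH = 18.8 kJ/mol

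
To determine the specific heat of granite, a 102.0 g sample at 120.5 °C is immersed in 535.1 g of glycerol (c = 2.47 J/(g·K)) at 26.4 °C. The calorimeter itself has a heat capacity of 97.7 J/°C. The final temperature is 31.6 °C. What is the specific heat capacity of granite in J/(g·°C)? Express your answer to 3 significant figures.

c = 0.814 J/(g·°C)

q_gained = (535.1 × 2.47 + 97.7) × (31.6 − 26.4) = 7381 J
q_lost = 102.0 × c × (120.5 − 31.6) = 9067.8 c
Set equal: c = 7381 / 9067.8 = 0.814 J/(g·°C)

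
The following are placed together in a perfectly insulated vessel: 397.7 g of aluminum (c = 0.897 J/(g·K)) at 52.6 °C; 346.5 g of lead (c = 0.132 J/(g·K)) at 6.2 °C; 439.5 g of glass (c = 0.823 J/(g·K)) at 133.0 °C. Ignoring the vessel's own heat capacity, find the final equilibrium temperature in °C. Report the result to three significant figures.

Σ mᵢcᵢ(T − Tᵢ) = 0  ⇒  T = Σ mᵢcᵢTᵢ / Σ mᵢcᵢ
Σ mᵢcᵢ = 397.7×0.897 + 346.5×0.132 + 439.5×0.823 = 764.1834
Σ mᵢcᵢTᵢ = 356.7369×52.6 + 45.738×6.2 + 361.7085×133.0 = 67155
T = 67155 / 764.1834 = 87.88 °C

T_f = 87.9 °C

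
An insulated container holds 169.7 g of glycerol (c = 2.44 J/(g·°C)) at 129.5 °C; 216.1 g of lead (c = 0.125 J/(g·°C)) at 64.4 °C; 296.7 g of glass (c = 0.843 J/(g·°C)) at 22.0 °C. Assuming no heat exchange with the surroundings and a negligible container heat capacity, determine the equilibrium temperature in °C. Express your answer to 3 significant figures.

Σ mᵢcᵢ(T − Tᵢ) = 0  ⇒  T = Σ mᵢcᵢTᵢ / Σ mᵢcᵢ
Σ mᵢcᵢ = 169.7×2.44 + 216.1×0.125 + 296.7×0.843 = 691.1986
Σ mᵢcᵢTᵢ = 414.068×129.5 + 27.0125×64.4 + 250.1181×22.0 = 60864
T = 60864 / 691.1986 = 88.06 °C

T_f = 88.1 °C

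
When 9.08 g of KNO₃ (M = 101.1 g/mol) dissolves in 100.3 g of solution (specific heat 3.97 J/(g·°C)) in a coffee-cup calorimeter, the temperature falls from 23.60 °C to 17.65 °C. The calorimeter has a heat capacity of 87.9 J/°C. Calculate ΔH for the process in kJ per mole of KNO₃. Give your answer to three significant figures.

ΔH = 32.2 kJ/mol

|ΔT| = |17.65 − 23.60| = 5.95 °C
|q_surr| = (100.3 × 3.97 + 87.9) × 5.95 = 486.091 × 5.95 = 2892 J
n(KNO₃) = 9.08 / 101.1 = 0.08981 mol
Temperature fell, so q_rxn = +|q_surr| = 2.892 kJ
ΔH = q_rxn / n = 32.20 kJ/mol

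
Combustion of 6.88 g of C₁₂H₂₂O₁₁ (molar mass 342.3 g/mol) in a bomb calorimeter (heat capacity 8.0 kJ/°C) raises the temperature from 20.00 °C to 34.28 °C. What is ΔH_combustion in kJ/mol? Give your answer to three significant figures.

ΔH = -5680 kJ/mol

ΔT = 34.28 − 20.00 = 14.28 °C
q_cal = C_cal × ΔT = 8.0 × 14.28 = 114.24 kJ
n = 6.88 / 342.3 = 0.02010 mol
q_rxn = −q_cal = -114.24 kJ
ΔH = -114.24 / 0.02010 = -5684 kJ/mol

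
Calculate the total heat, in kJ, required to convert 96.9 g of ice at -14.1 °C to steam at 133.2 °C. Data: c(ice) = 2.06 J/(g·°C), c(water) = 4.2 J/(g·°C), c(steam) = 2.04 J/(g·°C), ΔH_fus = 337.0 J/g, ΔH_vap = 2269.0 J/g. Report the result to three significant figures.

q = 303 kJ

q1 (heat ice -14.1→0.0 °C): 96.9 × 2.06 × 14.1 = 2815 J
q2 (melt at 0 °C): 96.9 × 337.0 = 32655 J
q3 (heat water 0.0→100.0 °C): 96.9 × 4.2 × 100.0 = 40698 J
q4 (vaporize at 100 °C): 96.9 × 2269.0 = 219866 J
q5 (heat steam 100.0→133.2 °C): 96.9 × 2.04 × 33.2 = 6563 J
Total: 2815 + 32655 + 40698 + 219866 + 6563 = 302597 J = 303 kJ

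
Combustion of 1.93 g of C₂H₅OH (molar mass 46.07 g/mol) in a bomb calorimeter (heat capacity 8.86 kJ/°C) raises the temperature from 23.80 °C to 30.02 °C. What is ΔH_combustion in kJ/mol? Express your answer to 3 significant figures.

ΔH = -1320 kJ/mol

ΔT = 30.02 − 23.80 = 6.22 °C
q_cal = C_cal × ΔT = 8.86 × 6.22 = 55.1092 kJ
n = 1.93 / 46.07 = 0.04189 mol
q_rxn = −q_cal = -55.1092 kJ
ΔH = -55.1092 / 0.04189 = -1316 kJ/mol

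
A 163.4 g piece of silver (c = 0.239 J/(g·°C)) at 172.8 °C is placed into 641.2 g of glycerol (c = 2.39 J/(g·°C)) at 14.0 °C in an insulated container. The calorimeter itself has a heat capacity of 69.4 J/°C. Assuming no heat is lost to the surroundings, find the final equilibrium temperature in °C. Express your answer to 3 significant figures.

Heat lost by silver = heat gained by glycerol + calorimeter.
(163.4)(0.239)(172.8 − T) = [(641.2)(2.39) + 69.4](T − 14.0)
39.0526 (172.8 − T) = 1601.868 (T − 14.0)
6748.3 − 39.0526 T = 1601.868 T − 22426
29174.3 = 1640.9206 T
T = 17.78 °C

T_f = 17.8 °C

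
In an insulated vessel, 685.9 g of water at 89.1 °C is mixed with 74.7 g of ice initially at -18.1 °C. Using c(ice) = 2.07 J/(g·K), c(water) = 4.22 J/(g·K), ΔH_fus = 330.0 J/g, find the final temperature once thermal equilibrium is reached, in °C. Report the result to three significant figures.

Heat to bring ice to 0 °C and melt it: q₁ = 74.7×2.07×18.1 + 74.7×330.0 = 27450 J
Heat the water can supply cooling to 0 °C: 685.9×4.22×89.1 = 257900 J > q₁, so all ice melts.
Energy balance: 685.9×4.22×(89.1 − T) = 27450 + 74.7×4.22×(T − 0)
2894.498(89.1 − T) = 27450 + 315.234 T
257900 − 27450 = 3209.732 T
T = 230450 / 3209.732 = 71.80 °C

T_f = 71.8 °C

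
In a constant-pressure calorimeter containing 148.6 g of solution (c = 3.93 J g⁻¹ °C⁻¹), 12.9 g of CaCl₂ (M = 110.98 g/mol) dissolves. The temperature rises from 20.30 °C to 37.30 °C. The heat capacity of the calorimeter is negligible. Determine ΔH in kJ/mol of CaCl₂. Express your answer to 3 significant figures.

|ΔT| = |37.30 − 20.30| = 17.00 °C
|q_surr| = (148.6 × 3.93) × 17.00 = 583.998 × 17.00 = 9928 J
n(CaCl₂) = 12.9 / 110.98 = 0.1162 mol
Temperature rose, so q_rxn = −|q_surr| = -9.928 kJ
ΔH = q_rxn / n = -85.44 kJ/mol

ΔH = -85.4 kJ/mol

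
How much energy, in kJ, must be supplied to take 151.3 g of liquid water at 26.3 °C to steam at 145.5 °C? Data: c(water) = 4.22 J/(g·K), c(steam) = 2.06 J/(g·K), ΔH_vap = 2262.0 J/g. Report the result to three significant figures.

q1 (heat water 26.3→100.0 °C): 151.3 × 4.22 × 73.7 = 47056 J
q2 (vaporize at 100 °C): 151.3 × 2262.0 = 342241 J
q3 (heat steam 100.0→145.5 °C): 151.3 × 2.06 × 45.5 = 14181 J
Total: 47056 + 342241 + 14181 = 403478 J = 403 kJ

q = 403 kJ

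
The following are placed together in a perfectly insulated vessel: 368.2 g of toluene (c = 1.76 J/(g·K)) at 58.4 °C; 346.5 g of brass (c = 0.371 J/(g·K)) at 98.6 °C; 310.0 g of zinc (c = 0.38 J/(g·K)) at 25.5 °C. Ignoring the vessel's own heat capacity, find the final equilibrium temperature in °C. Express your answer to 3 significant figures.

T_f = 59.8 °C

Σ mᵢcᵢ(T − Tᵢ) = 0  ⇒  T = Σ mᵢcᵢTᵢ / Σ mᵢcᵢ
Σ mᵢcᵢ = 368.2×1.76 + 346.5×0.371 + 310.0×0.38 = 894.3835
Σ mᵢcᵢTᵢ = 648.032×58.4 + 128.5515×98.6 + 117.8×25.5 = 53524
T = 53524 / 894.3835 = 59.84 °C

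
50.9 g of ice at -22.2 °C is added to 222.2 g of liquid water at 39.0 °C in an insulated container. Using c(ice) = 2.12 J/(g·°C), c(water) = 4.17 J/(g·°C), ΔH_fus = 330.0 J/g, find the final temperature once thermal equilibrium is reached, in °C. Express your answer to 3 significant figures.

Heat to bring ice to 0 °C and melt it: q₁ = 50.9×2.12×22.2 + 50.9×330.0 = 19193 J
Heat the water can supply cooling to 0 °C: 222.2×4.17×39.0 = 36136.4 J > q₁, so all ice melts.
Energy balance: 222.2×4.17×(39.0 − T) = 19193 + 50.9×4.17×(T − 0)
926.574(39.0 − T) = 19193 + 212.253 T
36136.4 − 19193 = 1138.827 T
T = 16943.4 / 1138.827 = 14.88 °C

T_f = 14.9 °C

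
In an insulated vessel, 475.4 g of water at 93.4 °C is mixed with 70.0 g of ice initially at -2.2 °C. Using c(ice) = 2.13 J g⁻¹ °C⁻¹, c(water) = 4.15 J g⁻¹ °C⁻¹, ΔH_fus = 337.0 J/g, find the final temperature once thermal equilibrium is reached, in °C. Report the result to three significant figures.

Heat to bring ice to 0 °C and melt it: q₁ = 70.0×2.13×2.2 + 70.0×337.0 = 23918 J
Heat the water can supply cooling to 0 °C: 475.4×4.15×93.4 = 184270 J > q₁, so all ice melts.
Energy balance: 475.4×4.15×(93.4 − T) = 23918 + 70.0×4.15×(T − 0)
1972.91(93.4 − T) = 23918 + 290.5 T
184270 − 23918 = 2263.41 T
T = 160352 / 2263.41 = 70.845 °C

T_f = 70.8 °C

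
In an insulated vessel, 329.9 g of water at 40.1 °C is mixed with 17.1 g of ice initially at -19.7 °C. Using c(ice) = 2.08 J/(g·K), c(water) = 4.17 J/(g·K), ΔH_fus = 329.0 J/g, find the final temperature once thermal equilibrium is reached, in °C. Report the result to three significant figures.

Heat to bring ice to 0 °C and melt it: q₁ = 17.1×2.08×19.7 + 17.1×329.0 = 6326.6 J
Heat the water can supply cooling to 0 °C: 329.9×4.17×40.1 = 55164.9 J > q₁, so all ice melts.
Energy balance: 329.9×4.17×(40.1 − T) = 6326.6 + 17.1×4.17×(T − 0)
1375.683(40.1 − T) = 6326.6 + 71.307 T
55164.9 − 6326.6 = 1446.990 T
T = 48838.3 / 1446.990 = 33.75 °C

T_f = 33.8 °C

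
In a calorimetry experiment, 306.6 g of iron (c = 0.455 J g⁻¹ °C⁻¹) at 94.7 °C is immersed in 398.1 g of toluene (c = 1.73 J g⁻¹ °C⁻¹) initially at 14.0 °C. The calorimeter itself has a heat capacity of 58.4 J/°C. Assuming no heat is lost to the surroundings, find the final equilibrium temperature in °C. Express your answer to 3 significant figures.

T_f = 26.7 °C

Heat lost by iron = heat gained by toluene + calorimeter.
(306.6)(0.455)(94.7 − T) = [(398.1)(1.73) + 58.4](T − 14.0)
139.503 (94.7 − T) = 747.113 (T − 14.0)
13211 − 139.503 T = 747.113 T − 10460
23671 = 886.616 T
T = 26.70 °C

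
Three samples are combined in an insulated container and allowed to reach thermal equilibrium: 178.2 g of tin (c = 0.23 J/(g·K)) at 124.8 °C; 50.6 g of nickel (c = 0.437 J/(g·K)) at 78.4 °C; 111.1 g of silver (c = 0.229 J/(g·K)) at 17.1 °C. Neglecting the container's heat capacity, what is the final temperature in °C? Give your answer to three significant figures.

Σ mᵢcᵢ(T − Tᵢ) = 0  ⇒  T = Σ mᵢcᵢTᵢ / Σ mᵢcᵢ
Σ mᵢcᵢ = 178.2×0.23 + 50.6×0.437 + 111.1×0.229 = 88.5401
Σ mᵢcᵢTᵢ = 40.986×124.8 + 22.1122×78.4 + 25.4419×17.1 = 7283.7
T = 7283.7 / 88.5401 = 82.26 °C

T_f = 82.3 °C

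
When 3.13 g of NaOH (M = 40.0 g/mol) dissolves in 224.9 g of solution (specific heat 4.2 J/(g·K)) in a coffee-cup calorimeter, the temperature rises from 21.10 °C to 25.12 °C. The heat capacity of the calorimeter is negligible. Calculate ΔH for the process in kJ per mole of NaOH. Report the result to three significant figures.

|ΔT| = |25.12 − 21.10| = 4.02 °C
|q_surr| = (224.9 × 4.2) × 4.02 = 944.58 × 4.02 = 3797 J
n(NaOH) = 3.13 / 40.0 = 0.07825 mol
Temperature rose, so q_rxn = −|q_surr| = -3.797 kJ
ΔH = q_rxn / n = -48.52 kJ/mol

ΔH = -48.5 kJ/mol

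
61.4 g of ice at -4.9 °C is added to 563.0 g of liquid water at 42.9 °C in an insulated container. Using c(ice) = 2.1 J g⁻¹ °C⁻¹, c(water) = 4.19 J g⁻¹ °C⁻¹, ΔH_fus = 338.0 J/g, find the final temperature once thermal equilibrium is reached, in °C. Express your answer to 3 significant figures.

Heat to bring ice to 0 °C and melt it: q₁ = 61.4×2.1×4.9 + 61.4×338.0 = 21385 J
Heat the water can supply cooling to 0 °C: 563.0×4.19×42.9 = 101200 J > q₁, so all ice melts.
Energy balance: 563.0×4.19×(42.9 − T) = 21385 + 61.4×4.19×(T − 0)
2358.97(42.9 − T) = 21385 + 257.266 T
101200 − 21385 = 2616.236 T
T = 79815 / 2616.236 = 30.51 °C

T_f = 30.5 °C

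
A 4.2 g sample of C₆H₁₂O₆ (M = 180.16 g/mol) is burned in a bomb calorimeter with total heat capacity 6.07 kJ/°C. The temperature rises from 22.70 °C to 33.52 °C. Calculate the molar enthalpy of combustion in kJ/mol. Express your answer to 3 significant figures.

ΔT = 33.52 − 22.70 = 10.82 °C
q_cal = C_cal × ΔT = 6.07 × 10.82 = 65.6774 kJ
n = 4.2 / 180.16 = 0.02331 mol
q_rxn = −q_cal = -65.6774 kJ
ΔH = -65.6774 / 0.02331 = -2818 kJ/mol

ΔH = -2820 kJ/mol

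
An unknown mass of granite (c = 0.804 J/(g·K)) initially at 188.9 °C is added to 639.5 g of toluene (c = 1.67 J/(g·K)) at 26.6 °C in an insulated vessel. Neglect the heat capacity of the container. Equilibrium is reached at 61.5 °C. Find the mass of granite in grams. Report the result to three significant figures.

m = 364 g

q_gained = (639.5 × 1.67) × (61.5 − 26.6) = 37270 J
q_lost = m × 0.804 × (188.9 − 61.5) = 102.4296 m
m = 37270 / 102.4296 = 364 g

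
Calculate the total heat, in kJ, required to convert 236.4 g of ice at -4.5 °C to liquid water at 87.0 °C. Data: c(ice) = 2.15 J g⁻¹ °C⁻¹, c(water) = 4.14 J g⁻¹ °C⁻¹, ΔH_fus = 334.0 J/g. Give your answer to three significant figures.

q = 166 kJ

q1 (heat ice -4.5→0.0 °C): 236.4 × 2.15 × 4.5 = 2287 J
q2 (melt at 0 °C): 236.4 × 334.0 = 78958 J
q3 (heat water 0.0→87.0 °C): 236.4 × 4.14 × 87.0 = 85147 J
Total: 2287 + 78958 + 85147 = 166392 J = 166 kJ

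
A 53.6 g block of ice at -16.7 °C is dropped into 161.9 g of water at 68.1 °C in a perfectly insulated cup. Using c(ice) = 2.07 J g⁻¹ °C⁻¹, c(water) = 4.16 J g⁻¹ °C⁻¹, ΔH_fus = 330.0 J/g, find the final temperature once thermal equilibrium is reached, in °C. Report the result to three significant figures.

Heat to bring ice to 0 °C and melt it: q₁ = 53.6×2.07×16.7 + 53.6×330.0 = 19541 J
Heat the water can supply cooling to 0 °C: 161.9×4.16×68.1 = 45865.6 J > q₁, so all ice melts.
Energy balance: 161.9×4.16×(68.1 − T) = 19541 + 53.6×4.16×(T − 0)
673.504(68.1 − T) = 19541 + 222.976 T
45865.6 − 19541 = 896.480 T
T = 26324.6 / 896.480 = 29.36 °C

T_f = 29.4 °C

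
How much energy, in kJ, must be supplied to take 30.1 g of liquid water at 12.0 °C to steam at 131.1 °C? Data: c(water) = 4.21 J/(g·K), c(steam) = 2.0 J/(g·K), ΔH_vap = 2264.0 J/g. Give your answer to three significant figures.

q = 81.2 kJ

q1 (heat water 12.0→100.0 °C): 30.1 × 4.21 × 88.0 = 11151 J
q2 (vaporize at 100 °C): 30.1 × 2264.0 = 68146 J
q3 (heat steam 100.0→131.1 °C): 30.1 × 2.0 × 31.1 = 1872 J
Total: 11151 + 68146 + 1872 = 81169 J = 81.2 kJ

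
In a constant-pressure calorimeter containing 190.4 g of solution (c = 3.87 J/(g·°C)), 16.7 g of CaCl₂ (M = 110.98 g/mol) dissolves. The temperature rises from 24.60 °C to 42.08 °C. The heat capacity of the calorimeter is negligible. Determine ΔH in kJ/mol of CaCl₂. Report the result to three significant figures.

ΔH = -85.6 kJ/mol

|ΔT| = |42.08 − 24.60| = 17.48 °C
|q_surr| = (190.4 × 3.87) × 17.48 = 736.848 × 17.48 = 12880 J
n(CaCl₂) = 16.7 / 110.98 = 0.1505 mol
Temperature rose, so q_rxn = −|q_surr| = -12.88 kJ
ΔH = q_rxn / n = -85.58 kJ/mol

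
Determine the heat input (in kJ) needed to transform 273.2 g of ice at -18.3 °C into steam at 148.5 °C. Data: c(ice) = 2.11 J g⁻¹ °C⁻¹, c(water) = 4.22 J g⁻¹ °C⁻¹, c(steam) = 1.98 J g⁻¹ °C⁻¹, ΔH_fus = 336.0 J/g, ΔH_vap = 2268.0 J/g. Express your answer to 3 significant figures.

q1 (heat ice -18.3→0.0 °C): 273.2 × 2.11 × 18.3 = 10549 J
q2 (melt at 0 °C): 273.2 × 336.0 = 91795 J
q3 (heat water 0.0→100.0 °C): 273.2 × 4.22 × 100.0 = 115290 J
q4 (vaporize at 100 °C): 273.2 × 2268.0 = 619618 J
q5 (heat steam 100.0→148.5 °C): 273.2 × 1.98 × 48.5 = 26235 J
Total: 10549 + 91795 + 115290 + 619618 + 26235 = 863487 J = 863 kJ

q = 863 kJ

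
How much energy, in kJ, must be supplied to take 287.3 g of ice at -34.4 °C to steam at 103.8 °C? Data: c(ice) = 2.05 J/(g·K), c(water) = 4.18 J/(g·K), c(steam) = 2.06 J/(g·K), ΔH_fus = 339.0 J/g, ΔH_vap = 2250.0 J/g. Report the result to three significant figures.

q = 886 kJ

q1 (heat ice -34.4→0.0 °C): 287.3 × 2.05 × 34.4 = 20260 J
q2 (melt at 0 °C): 287.3 × 339.0 = 97395 J
q3 (heat water 0.0→100.0 °C): 287.3 × 4.18 × 100.0 = 120091 J
q4 (vaporize at 100 °C): 287.3 × 2250.0 = 646425 J
q5 (heat steam 100.0→103.8 °C): 287.3 × 2.06 × 3.8 = 2249 J
Total: 20260 + 97395 + 120091 + 646425 + 2249 = 886420 J = 886 kJ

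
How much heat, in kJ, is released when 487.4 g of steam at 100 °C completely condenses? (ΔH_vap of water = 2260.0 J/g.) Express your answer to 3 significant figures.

q = 1100 kJ

q = m × ΔH_vap = 487.4 × 2260.0 = 1102000 J = 1100 kJ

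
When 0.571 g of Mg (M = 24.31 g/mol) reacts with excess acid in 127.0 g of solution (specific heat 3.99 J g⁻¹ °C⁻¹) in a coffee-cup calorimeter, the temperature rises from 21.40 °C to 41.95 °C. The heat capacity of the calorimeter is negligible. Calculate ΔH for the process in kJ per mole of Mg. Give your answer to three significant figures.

ΔH = -443 kJ/mol

|ΔT| = |41.95 − 21.40| = 20.55 °C
|q_surr| = (127.0 × 3.99) × 20.55 = 506.73 × 20.55 = 10410 J
n(Mg) = 0.571 / 24.31 = 0.02349 mol
Temperature rose, so q_rxn = −|q_surr| = -10.41 kJ
ΔH = q_rxn / n = -443.2 kJ/mol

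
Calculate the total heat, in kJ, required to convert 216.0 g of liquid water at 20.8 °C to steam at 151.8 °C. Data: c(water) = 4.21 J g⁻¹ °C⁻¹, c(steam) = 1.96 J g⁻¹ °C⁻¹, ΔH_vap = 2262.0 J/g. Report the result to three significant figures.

q = 583 kJ

q1 (heat water 20.8→100.0 °C): 216.0 × 4.21 × 79.2 = 72021 J
q2 (vaporize at 100 °C): 216.0 × 2262.0 = 488592 J
q3 (heat steam 100.0→151.8 °C): 216.0 × 1.96 × 51.8 = 21930 J
Total: 72021 + 488592 + 21930 = 582543 J = 583 kJ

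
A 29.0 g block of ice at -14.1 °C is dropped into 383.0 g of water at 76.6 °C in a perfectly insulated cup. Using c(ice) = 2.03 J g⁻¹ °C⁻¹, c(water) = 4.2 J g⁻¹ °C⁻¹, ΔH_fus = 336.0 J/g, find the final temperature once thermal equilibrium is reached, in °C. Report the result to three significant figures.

T_f = 65.1 °C

Heat to bring ice to 0 °C and melt it: q₁ = 29.0×2.03×14.1 + 29.0×336.0 = 10574 J
Heat the water can supply cooling to 0 °C: 383.0×4.2×76.6 = 123219 J > q₁, so all ice melts.
Energy balance: 383.0×4.2×(76.6 − T) = 10574 + 29.0×4.2×(T − 0)
1608.6(76.6 − T) = 10574 + 121.8 T
123219 − 10574 = 1730.4 T
T = 112645 / 1730.4 = 65.10 °C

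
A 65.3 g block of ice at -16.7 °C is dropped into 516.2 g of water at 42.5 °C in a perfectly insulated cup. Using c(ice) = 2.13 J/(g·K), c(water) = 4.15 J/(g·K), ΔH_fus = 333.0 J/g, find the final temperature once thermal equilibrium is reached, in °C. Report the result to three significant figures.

Heat to bring ice to 0 °C and melt it: q₁ = 65.3×2.13×16.7 + 65.3×333.0 = 24068 J
Heat the water can supply cooling to 0 °C: 516.2×4.15×42.5 = 91044.8 J > q₁, so all ice melts.
Energy balance: 516.2×4.15×(42.5 − T) = 24068 + 65.3×4.15×(T − 0)
2142.23(42.5 − T) = 24068 + 270.995 T
91044.8 − 24068 = 2413.225 T
T = 66976.8 / 2413.225 = 27.75 °C

T_f = 27.8 °C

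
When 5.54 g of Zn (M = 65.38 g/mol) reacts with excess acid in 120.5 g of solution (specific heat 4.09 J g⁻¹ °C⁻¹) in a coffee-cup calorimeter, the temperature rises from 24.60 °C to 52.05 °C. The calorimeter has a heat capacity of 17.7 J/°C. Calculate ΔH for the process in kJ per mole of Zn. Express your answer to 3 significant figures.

|ΔT| = |52.05 − 24.60| = 27.45 °C
|q_surr| = (120.5 × 4.09 + 17.7) × 27.45 = 510.545 × 27.45 = 14010 J
n(Zn) = 5.54 / 65.38 = 0.08474 mol
Temperature rose, so q_rxn = −|q_surr| = -14.01 kJ
ΔH = q_rxn / n = -165.3 kJ/mol

ΔH = -165 kJ/mol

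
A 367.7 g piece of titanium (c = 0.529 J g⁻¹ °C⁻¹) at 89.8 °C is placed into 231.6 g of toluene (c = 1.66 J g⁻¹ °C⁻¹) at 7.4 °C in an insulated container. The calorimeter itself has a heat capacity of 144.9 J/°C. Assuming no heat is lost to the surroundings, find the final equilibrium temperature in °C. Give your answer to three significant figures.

T_f = 29.5 °C

Heat lost by titanium = heat gained by toluene + calorimeter.
(367.7)(0.529)(89.8 − T) = [(231.6)(1.66) + 144.9](T − 7.4)
194.5133 (89.8 − T) = 529.356 (T − 7.4)
17467 − 194.5133 T = 529.356 T − 3917.2
21384.2 = 723.8693 T
T = 29.54 °C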